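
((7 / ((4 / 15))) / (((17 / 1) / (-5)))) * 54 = -14175 / 34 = -416.91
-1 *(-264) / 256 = 33 / 32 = 1.03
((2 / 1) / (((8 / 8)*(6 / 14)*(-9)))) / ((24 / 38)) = -133 / 162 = -0.82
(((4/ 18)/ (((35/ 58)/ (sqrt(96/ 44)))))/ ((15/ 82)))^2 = 723825152/ 81860625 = 8.84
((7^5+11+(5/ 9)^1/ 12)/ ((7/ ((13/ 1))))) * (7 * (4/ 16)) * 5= 118062685/ 432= 273293.25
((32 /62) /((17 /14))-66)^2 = 1194255364 /277729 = 4300.07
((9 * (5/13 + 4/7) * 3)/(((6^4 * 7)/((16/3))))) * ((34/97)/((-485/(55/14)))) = -5423/125864193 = -0.00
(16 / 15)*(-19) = -304 / 15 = -20.27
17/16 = 1.06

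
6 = 6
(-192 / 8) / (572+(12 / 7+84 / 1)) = -42 / 1151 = -0.04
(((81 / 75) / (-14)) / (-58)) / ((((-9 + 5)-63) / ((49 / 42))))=-9 / 388600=-0.00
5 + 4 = 9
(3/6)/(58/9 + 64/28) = 63/1100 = 0.06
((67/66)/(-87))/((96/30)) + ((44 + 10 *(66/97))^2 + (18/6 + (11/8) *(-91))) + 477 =2537887614517/864423648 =2935.93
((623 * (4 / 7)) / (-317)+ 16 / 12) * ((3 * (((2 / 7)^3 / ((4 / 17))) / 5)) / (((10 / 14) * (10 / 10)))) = 272 / 15533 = 0.02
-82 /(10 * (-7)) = 41 /35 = 1.17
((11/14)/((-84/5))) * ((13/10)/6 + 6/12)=-473/14112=-0.03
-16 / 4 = -4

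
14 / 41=0.34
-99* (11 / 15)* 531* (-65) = 2505789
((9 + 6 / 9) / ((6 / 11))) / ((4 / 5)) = 1595 / 72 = 22.15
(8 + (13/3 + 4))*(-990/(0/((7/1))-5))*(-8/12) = -2156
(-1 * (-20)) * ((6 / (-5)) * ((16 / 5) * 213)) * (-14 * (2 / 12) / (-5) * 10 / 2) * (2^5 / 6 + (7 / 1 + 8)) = -3880576 / 5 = -776115.20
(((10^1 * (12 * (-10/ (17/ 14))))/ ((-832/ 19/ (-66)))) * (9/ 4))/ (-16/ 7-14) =363825/ 1768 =205.78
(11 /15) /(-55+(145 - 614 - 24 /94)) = -47 /33600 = -0.00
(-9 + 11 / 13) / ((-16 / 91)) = 371 / 8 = 46.38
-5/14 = -0.36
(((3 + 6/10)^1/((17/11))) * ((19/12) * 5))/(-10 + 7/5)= -3135/1462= -2.14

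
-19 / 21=-0.90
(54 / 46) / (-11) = -27 / 253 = -0.11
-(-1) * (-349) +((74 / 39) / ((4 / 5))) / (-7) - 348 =-380747 / 546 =-697.34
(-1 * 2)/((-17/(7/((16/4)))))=7/34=0.21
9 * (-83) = -747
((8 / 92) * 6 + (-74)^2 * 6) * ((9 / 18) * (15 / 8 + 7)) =13413675 / 92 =145800.82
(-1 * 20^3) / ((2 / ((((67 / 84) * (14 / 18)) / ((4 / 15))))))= -83750 / 9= -9305.56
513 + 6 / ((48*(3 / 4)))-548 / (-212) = 164009 / 318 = 515.75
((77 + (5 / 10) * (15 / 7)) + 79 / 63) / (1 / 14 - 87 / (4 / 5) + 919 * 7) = 19990 / 1593729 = 0.01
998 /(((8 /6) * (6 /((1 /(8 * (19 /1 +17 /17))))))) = 0.78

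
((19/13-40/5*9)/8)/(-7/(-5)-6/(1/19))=0.08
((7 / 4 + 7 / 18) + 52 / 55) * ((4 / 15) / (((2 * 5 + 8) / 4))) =12214 / 66825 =0.18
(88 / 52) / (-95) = -22 / 1235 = -0.02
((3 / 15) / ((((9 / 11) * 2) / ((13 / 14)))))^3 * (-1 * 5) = -2924207 / 400075200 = -0.01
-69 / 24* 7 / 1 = -161 / 8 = -20.12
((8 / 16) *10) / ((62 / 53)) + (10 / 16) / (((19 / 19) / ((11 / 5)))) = 1401 / 248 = 5.65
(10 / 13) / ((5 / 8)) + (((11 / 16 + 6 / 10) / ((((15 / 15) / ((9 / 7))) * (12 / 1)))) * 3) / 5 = 1.31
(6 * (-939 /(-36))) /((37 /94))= 14711 /37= 397.59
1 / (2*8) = 0.06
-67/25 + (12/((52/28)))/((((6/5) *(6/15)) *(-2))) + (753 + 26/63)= 30466879/40950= 744.00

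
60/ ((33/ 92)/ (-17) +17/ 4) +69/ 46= 103761/ 6614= 15.69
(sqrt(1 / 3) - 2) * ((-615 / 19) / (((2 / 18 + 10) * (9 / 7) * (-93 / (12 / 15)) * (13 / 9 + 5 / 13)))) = -1476 / 63023 + 246 * sqrt(3) / 63023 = -0.02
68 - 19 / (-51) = 3487 / 51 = 68.37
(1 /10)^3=1 /1000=0.00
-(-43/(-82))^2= -1849/6724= -0.27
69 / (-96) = -23 / 32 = -0.72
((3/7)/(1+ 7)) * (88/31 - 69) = -3.54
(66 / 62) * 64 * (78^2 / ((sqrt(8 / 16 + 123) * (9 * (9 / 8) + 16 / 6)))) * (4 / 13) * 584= 4262658048 * sqrt(494) / 180823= 523950.55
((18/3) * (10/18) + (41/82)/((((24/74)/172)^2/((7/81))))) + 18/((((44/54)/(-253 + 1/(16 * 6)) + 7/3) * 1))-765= 11398.98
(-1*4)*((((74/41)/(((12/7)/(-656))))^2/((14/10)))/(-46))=6133120/207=29628.60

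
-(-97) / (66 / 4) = 5.88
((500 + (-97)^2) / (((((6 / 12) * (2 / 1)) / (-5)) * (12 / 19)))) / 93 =-104595 / 124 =-843.51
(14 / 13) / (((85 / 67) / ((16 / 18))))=0.75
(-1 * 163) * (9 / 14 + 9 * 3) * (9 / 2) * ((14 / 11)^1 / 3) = -189243 / 22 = -8601.95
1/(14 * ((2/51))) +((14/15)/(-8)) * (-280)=2897/84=34.49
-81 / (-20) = 81 / 20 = 4.05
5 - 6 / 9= 13 / 3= 4.33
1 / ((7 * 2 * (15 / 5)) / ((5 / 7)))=5 / 294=0.02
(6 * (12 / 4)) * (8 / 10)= 72 / 5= 14.40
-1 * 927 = -927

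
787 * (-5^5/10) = -491875/2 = -245937.50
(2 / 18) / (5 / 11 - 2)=-11 / 153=-0.07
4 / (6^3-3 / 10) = 40 / 2157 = 0.02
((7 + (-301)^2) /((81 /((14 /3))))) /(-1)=-1268512 /243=-5220.21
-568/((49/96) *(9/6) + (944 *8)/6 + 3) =-109056/242387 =-0.45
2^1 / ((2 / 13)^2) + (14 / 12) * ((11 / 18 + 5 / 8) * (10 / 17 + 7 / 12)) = 7595713 / 88128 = 86.19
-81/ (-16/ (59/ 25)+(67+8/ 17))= -1.33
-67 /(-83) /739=67 /61337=0.00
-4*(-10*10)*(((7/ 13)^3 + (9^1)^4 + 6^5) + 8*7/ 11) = 138643633600/ 24167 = 5736898.81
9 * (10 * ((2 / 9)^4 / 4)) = 40 / 729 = 0.05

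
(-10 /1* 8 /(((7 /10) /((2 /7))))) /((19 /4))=-6400 /931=-6.87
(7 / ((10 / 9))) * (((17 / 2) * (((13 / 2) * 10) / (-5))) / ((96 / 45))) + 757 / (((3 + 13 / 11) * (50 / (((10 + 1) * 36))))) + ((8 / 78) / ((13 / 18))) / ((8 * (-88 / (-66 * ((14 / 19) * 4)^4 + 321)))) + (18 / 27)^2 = 1108.76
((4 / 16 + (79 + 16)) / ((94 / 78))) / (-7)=-14859 / 1316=-11.29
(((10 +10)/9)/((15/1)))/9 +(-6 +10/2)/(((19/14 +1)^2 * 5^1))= -0.02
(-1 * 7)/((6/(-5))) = 35/6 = 5.83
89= 89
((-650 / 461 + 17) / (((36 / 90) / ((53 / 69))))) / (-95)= -380911 / 1208742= -0.32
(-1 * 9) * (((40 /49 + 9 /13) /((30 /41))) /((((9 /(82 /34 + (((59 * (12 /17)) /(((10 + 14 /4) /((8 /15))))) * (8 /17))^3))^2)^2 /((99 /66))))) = -33527317206984782468145180295825775673422929055049486792755561 /115525083564586193499960182108095439236714099757388149414062500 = -0.29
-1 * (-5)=5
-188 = -188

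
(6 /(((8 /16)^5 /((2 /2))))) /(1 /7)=1344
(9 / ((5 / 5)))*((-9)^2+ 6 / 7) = 5157 / 7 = 736.71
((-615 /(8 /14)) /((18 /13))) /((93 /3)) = -18655 /744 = -25.07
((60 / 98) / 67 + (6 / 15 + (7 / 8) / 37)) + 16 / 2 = 40973561 / 4858840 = 8.43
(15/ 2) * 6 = 45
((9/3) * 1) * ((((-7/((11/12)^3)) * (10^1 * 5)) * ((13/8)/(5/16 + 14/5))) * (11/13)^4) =-66528000/182351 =-364.83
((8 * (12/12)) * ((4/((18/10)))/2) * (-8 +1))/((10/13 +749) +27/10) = -72800/880389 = -0.08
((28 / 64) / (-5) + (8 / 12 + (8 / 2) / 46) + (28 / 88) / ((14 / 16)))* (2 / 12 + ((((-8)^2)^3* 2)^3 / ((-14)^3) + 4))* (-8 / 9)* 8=384590842929584.23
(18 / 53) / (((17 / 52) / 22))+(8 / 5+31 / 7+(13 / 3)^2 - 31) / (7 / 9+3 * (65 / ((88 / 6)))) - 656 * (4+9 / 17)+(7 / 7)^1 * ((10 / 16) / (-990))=-820907439761131 / 278379375120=-2948.88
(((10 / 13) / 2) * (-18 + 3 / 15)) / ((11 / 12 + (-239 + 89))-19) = 1068 / 26221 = 0.04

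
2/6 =1/3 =0.33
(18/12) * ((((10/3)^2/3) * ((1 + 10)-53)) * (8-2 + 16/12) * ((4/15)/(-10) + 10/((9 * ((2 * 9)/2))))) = -120736/729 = -165.62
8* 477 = 3816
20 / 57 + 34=1958 / 57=34.35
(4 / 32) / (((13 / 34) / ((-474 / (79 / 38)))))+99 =318 / 13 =24.46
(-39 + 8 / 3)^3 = -1295029 / 27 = -47964.04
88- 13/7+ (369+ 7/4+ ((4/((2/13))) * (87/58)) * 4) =17161/28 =612.89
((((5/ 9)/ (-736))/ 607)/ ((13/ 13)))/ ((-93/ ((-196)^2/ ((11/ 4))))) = 24010/ 128538927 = 0.00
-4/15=-0.27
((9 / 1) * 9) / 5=16.20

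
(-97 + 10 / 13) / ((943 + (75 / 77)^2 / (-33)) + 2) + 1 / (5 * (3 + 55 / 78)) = -3693543939 / 77181403520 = -0.05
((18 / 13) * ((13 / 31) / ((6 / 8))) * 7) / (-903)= -8 / 1333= -0.01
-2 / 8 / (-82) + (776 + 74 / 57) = 14532425 / 18696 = 777.30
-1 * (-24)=24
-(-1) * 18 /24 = 0.75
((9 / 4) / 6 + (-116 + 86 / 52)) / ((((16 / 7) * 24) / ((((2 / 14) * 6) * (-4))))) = 11853 / 1664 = 7.12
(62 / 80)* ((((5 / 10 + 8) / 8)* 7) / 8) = 3689 / 5120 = 0.72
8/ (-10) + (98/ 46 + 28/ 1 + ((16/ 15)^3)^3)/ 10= 21148217886803/ 8841972656250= 2.39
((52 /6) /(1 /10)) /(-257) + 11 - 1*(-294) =234895 /771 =304.66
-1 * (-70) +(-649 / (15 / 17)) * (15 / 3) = -3607.67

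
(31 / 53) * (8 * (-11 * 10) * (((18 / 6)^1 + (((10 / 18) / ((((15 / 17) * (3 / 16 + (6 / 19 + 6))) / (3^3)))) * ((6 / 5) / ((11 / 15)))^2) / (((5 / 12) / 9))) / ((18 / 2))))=-8818.37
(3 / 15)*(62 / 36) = 31 / 90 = 0.34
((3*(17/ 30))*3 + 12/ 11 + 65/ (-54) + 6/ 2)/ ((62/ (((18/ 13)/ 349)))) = 11861/ 23206755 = 0.00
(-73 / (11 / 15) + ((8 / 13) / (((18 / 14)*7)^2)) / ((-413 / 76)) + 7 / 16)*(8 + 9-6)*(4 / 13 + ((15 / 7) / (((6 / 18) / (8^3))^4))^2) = -171870497695163030252563128297967627915 / 1108097172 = -155104175011072973167522100000.00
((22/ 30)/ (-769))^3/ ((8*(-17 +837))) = -1331/ 10068311323260000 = -0.00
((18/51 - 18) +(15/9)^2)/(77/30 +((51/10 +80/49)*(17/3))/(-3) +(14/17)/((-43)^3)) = 44315214125/30251967328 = 1.46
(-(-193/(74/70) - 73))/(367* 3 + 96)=3152/14763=0.21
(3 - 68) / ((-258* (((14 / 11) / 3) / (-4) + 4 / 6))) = 715 / 1591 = 0.45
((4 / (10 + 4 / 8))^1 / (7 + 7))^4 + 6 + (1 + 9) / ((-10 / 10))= -1867795268 / 466948881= -4.00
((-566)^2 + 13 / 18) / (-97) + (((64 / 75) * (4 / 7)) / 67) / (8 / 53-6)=-10479753313163 / 3173136750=-3302.65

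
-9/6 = -3/2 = -1.50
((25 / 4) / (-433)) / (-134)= 0.00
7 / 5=1.40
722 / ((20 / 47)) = 16967 / 10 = 1696.70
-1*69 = -69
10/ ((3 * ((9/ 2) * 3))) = 20/ 81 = 0.25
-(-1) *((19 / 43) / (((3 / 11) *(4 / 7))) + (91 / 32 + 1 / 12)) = 7929 / 1376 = 5.76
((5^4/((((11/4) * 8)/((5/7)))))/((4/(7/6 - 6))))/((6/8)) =-90625/2772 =-32.69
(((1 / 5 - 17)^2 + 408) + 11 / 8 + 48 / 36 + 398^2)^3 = 869839848720581480640809 / 216000000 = 4027036336669358.71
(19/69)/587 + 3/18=4513/27002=0.17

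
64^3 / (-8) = -32768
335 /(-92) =-335 /92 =-3.64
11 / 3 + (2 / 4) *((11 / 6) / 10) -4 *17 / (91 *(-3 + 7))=39001 / 10920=3.57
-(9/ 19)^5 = -59049/ 2476099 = -0.02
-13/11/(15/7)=-91/165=-0.55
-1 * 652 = -652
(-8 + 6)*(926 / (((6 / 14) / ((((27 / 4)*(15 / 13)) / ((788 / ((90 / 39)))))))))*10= -32815125 / 33293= -985.65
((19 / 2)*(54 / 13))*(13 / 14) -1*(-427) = 463.64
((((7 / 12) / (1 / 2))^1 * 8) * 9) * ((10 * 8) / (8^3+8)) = 168 / 13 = 12.92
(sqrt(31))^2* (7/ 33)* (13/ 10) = 2821/ 330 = 8.55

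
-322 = -322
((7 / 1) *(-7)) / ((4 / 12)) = -147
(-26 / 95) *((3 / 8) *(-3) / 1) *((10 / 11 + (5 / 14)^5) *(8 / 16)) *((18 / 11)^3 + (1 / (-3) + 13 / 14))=11745960194943 / 16756470359552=0.70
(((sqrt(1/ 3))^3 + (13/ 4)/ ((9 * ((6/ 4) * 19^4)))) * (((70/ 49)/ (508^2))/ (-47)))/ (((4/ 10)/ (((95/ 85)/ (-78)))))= 25/ 3207584136560832 + 475 * sqrt(3)/ 1013233070304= 0.00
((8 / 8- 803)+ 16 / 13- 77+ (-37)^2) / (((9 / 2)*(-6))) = -6386 / 351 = -18.19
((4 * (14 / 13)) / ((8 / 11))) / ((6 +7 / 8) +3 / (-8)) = 154 / 169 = 0.91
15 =15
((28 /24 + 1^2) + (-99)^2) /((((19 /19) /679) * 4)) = 39938101 /24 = 1664087.54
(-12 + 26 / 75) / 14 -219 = -115412 / 525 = -219.83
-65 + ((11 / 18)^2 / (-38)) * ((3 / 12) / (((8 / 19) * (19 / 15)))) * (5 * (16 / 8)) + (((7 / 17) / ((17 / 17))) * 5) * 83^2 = 15759965215 / 1116288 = 14118.19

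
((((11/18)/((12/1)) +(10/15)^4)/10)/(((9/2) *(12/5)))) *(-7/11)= -1127/769824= -0.00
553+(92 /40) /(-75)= 414727 /750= 552.97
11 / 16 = 0.69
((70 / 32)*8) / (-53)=-35 / 106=-0.33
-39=-39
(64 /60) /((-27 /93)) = -496 /135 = -3.67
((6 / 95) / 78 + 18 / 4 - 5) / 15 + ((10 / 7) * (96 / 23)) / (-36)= -1186513 / 5965050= -0.20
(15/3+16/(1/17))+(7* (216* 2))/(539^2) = 11496763/41503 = 277.01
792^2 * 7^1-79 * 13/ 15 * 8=65854504/ 15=4390300.27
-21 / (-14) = 3 / 2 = 1.50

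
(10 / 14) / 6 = 5 / 42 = 0.12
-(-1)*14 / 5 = 14 / 5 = 2.80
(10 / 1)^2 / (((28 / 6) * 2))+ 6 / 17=1317 / 119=11.07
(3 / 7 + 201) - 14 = 1312 / 7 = 187.43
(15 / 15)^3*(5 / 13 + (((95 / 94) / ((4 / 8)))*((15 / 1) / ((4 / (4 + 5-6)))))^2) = 237759845 / 459472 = 517.46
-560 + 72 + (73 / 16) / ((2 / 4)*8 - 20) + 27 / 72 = -124905 / 256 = -487.91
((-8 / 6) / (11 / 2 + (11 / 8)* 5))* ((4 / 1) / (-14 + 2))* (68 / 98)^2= 36992 / 2139291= 0.02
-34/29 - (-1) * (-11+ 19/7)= -1920/203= -9.46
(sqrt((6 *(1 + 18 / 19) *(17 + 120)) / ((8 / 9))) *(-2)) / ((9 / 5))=-5 *sqrt(288933) / 57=-47.15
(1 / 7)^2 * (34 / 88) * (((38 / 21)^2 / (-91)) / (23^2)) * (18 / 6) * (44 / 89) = -24548 / 30860324313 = -0.00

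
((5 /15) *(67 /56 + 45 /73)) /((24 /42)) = 1.06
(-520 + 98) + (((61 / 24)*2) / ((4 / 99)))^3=8155287685 / 4096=1991037.03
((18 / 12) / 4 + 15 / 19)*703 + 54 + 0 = 6981 / 8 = 872.62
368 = 368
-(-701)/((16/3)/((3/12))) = 2103/64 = 32.86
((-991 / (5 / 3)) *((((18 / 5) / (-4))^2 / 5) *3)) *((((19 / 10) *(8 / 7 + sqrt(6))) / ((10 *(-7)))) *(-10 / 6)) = -4575447 *sqrt(6) / 350000-4575447 / 306250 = -46.96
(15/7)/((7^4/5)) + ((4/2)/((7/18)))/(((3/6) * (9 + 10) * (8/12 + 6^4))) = 3030933/621102685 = 0.00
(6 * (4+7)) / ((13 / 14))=924 / 13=71.08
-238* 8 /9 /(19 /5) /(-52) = 2380 /2223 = 1.07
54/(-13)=-54/13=-4.15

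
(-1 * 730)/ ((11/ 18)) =-13140/ 11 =-1194.55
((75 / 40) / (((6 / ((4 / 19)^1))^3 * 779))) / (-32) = -0.00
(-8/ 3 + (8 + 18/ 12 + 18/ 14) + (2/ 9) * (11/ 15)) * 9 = 15653/ 210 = 74.54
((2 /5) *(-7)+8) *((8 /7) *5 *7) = 208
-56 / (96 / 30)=-35 / 2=-17.50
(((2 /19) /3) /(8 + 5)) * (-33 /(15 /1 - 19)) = 11 /494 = 0.02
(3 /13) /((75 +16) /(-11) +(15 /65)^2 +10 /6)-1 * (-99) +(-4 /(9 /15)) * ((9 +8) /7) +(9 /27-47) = 9236876 /255815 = 36.11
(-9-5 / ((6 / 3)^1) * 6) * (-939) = 22536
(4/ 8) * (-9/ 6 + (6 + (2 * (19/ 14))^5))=5103461/ 67228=75.91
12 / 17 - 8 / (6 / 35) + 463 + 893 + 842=109754 / 51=2152.04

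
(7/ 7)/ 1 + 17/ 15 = 32/ 15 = 2.13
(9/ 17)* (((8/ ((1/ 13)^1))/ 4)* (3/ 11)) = 702/ 187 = 3.75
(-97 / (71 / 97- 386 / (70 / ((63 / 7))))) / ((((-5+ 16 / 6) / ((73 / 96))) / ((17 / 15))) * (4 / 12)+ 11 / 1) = 408679915 / 2080196124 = 0.20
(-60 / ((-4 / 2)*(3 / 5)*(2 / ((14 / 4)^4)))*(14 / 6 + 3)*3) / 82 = 60025 / 82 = 732.01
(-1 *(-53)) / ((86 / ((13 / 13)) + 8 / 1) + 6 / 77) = 4081 / 7244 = 0.56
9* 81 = 729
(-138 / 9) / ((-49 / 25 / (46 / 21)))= 52900 / 3087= 17.14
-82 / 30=-41 / 15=-2.73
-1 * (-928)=928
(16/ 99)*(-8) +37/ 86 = -7345/ 8514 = -0.86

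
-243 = -243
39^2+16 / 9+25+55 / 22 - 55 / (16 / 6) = 110135 / 72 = 1529.65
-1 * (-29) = 29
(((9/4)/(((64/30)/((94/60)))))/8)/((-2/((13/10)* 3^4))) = -10.87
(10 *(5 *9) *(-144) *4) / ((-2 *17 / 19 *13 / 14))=155989.14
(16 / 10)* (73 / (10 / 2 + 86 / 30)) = 876 / 59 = 14.85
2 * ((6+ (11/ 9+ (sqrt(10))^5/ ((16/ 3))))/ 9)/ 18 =65/ 729+ 25 * sqrt(10)/ 108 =0.82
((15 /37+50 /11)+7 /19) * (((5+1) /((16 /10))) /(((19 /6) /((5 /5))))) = 925515 /146927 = 6.30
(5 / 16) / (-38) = -5 / 608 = -0.01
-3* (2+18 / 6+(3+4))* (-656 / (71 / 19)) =448704 / 71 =6319.77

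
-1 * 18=-18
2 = 2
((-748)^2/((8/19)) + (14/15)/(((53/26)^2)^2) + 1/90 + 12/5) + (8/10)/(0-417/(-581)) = 131168263100806063/98709917310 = 1328825.58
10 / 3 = 3.33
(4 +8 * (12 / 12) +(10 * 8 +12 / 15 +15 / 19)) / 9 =8891 / 855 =10.40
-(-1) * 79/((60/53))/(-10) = -4187/600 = -6.98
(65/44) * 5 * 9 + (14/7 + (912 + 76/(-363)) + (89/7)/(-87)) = 288896771/294756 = 980.12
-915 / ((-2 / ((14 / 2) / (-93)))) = -2135 / 62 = -34.44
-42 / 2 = -21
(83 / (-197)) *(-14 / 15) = 1162 / 2955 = 0.39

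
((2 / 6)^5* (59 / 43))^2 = 3481 / 109181601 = 0.00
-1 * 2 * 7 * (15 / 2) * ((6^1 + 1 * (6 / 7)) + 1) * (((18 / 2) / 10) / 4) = -1485 / 8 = -185.62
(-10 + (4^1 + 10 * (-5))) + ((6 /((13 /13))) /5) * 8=-232 /5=-46.40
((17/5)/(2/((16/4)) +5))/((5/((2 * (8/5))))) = 0.40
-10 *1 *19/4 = -95/2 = -47.50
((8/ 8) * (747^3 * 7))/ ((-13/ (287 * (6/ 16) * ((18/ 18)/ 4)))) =-2512250821521/ 416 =-6039064474.81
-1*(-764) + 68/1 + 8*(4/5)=4192/5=838.40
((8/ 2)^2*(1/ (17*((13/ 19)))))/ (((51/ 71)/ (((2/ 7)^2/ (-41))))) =-86336/ 22643439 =-0.00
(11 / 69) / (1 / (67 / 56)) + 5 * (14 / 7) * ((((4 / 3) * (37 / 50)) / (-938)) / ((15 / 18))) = 0.18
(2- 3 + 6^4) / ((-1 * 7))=-185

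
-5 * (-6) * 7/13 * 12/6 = 420/13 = 32.31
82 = 82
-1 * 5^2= -25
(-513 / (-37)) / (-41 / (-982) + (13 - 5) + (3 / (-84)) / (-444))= 84632688 / 49088243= 1.72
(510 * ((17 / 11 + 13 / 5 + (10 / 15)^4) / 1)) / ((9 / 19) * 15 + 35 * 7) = 8.79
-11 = -11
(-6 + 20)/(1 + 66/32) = 32/7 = 4.57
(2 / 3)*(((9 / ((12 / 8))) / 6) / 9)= 2 / 27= 0.07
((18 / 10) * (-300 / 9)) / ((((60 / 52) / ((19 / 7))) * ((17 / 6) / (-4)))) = 23712 / 119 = 199.26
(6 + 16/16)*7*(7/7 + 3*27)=4018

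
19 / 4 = 4.75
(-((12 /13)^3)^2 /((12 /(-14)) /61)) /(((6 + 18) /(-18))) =-159376896 /4826809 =-33.02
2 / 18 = 1 / 9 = 0.11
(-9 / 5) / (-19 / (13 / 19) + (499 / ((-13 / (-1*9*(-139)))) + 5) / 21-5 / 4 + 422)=9828 / 10338005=0.00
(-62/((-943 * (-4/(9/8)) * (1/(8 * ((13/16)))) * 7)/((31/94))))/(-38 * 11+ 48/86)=4834791/356411753600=0.00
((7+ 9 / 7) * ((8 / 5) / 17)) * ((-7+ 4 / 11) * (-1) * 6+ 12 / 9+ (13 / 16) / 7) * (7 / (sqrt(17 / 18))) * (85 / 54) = 4423225 * sqrt(34) / 70686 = 364.88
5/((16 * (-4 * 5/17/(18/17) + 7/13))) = -585/1072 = -0.55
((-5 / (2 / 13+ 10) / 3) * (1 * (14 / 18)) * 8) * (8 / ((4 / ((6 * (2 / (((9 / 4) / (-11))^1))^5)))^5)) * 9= 84655566365296850181184670792698288660815565291520 / 26588814358957503287787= 3183878950840741193527981000.00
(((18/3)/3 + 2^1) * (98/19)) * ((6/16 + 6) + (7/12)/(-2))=7154/57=125.51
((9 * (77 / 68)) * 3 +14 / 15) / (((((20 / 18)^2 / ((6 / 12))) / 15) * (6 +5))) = 2603097 / 149600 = 17.40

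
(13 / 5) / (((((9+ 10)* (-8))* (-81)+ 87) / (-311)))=-4043 / 61995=-0.07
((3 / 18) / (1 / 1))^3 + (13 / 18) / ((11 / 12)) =1883 / 2376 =0.79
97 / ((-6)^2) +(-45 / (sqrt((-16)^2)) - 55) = -7937 / 144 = -55.12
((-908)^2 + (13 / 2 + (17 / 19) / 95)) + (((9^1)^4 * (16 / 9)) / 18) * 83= 3170498779 / 3610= 878254.51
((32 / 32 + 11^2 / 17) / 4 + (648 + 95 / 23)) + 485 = 890823 / 782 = 1139.16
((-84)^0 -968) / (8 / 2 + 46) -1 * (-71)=2583 / 50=51.66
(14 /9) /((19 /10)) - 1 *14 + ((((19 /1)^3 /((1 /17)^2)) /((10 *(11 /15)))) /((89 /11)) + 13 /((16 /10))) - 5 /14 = 28468439693 /852264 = 33403.31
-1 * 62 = -62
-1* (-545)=545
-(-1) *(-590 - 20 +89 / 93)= -56641 / 93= -609.04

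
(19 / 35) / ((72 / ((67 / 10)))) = 1273 / 25200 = 0.05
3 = 3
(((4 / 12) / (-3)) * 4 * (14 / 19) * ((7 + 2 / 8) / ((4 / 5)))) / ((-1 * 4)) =1015 / 1368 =0.74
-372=-372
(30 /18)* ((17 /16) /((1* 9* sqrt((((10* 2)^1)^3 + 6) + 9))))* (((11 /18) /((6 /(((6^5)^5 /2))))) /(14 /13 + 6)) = 185169190995689472* sqrt(8015) /36869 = 449633989895772.79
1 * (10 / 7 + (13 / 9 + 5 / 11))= 2306 / 693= 3.33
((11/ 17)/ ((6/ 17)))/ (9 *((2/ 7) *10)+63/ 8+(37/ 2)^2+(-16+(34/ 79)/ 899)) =21874468/ 4293438225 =0.01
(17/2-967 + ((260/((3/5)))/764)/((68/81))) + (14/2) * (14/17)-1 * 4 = -12417303/12988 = -956.06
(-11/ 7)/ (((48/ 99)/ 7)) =-363/ 16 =-22.69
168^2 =28224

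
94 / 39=2.41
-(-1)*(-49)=-49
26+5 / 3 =83 / 3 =27.67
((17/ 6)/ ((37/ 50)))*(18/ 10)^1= 255/ 37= 6.89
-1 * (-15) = 15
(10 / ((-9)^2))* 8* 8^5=2621440 / 81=32363.46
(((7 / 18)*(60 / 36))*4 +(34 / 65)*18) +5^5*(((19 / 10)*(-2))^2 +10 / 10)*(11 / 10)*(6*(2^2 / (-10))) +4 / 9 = -127367.55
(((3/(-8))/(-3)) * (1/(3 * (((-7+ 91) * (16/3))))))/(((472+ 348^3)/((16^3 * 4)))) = 4/110629743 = 0.00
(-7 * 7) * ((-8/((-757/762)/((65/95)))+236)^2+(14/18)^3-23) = -430848354582366952/150808732281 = -2856919.15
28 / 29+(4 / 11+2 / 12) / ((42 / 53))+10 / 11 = 29213 / 11484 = 2.54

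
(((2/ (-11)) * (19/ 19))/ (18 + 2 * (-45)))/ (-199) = -1/ 78804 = -0.00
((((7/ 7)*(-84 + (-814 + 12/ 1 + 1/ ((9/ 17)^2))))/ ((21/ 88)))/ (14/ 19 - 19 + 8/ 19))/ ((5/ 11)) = 187800712/ 411885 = 455.95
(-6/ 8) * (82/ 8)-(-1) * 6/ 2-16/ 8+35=28.31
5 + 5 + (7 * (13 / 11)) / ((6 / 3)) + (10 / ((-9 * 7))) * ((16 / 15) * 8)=53147 / 4158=12.78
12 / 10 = 6 / 5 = 1.20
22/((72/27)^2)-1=67/32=2.09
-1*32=-32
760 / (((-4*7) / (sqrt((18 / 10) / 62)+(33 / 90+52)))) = -29849 / 21 - 57*sqrt(310) / 217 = -1426.01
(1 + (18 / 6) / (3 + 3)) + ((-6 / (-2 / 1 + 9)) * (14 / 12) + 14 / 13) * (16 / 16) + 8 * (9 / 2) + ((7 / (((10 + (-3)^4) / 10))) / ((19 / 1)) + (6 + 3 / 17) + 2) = 384577 / 8398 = 45.79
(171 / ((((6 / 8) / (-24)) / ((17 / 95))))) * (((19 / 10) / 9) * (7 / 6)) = -18088 / 75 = -241.17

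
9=9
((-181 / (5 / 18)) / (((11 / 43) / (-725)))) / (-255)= -1354242 / 187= -7241.94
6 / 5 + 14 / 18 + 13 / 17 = 2098 / 765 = 2.74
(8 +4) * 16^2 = 3072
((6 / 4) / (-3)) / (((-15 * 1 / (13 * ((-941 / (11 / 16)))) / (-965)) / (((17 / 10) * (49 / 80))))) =1966687177 / 3300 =595965.81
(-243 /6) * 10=-405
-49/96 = -0.51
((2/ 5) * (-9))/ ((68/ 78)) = -351/ 85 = -4.13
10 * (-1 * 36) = -360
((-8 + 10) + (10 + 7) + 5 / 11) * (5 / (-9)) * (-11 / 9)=1070 / 81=13.21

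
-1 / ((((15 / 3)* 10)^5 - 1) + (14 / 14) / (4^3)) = -0.00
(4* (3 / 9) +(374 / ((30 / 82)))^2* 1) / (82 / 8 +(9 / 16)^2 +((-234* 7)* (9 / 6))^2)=60193755136 / 347723111025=0.17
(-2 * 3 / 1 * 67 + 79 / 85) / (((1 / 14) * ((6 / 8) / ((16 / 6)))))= -15272768 / 765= -19964.40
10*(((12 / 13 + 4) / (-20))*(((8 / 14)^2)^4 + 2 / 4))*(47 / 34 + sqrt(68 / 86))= -2216848248 / 1274021021 - 94333968*sqrt(1462) / 3222523759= -2.86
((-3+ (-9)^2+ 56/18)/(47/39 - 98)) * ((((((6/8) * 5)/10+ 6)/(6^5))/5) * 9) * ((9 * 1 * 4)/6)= -16133/2174400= -0.01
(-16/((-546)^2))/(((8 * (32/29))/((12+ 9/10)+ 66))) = -7627/15899520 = -0.00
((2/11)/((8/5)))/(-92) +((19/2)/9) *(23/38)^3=1531003/6575976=0.23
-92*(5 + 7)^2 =-13248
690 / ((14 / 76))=26220 / 7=3745.71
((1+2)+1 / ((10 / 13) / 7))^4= 214358881 / 10000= 21435.89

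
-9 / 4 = -2.25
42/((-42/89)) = -89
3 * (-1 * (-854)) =2562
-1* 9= -9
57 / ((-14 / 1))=-57 / 14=-4.07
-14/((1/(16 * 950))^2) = -3234560000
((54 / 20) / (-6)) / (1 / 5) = -9 / 4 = -2.25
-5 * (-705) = 3525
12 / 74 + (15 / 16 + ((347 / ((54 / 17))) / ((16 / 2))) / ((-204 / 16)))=0.03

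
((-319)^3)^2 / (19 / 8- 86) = -8430126378992648 / 669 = -12601085768299.92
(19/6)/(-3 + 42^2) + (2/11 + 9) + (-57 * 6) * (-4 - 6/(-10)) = 1171.98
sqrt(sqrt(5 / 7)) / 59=5^(1 / 4)* 7^(3 / 4) / 413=0.02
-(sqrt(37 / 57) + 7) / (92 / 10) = -35 / 46 - 5 * sqrt(2109) / 2622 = -0.85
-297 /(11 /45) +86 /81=-98329 /81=-1213.94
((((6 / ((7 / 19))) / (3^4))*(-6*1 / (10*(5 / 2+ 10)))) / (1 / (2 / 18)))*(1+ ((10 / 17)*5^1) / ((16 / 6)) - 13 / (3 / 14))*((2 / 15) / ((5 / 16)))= 7263776 / 271096875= 0.03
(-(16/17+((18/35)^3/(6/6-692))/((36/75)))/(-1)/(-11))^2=359207793917284/49109731147194025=0.01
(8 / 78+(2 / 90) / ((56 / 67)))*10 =4231 / 3276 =1.29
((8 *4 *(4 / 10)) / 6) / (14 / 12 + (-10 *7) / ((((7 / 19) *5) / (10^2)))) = -64 / 113965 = -0.00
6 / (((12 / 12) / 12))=72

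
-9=-9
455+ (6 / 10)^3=455.22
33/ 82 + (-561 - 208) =-63025/ 82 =-768.60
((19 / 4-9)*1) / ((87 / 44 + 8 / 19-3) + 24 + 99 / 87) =-103037 / 594857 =-0.17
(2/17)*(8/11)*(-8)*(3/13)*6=-2304/2431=-0.95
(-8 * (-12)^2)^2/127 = 1327104/127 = 10449.64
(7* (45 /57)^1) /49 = 0.11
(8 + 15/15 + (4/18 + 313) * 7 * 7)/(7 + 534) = 138212/4869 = 28.39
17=17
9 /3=3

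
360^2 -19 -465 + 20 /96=3098789 /24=129116.21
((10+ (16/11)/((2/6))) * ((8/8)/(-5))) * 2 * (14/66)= -2212/1815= -1.22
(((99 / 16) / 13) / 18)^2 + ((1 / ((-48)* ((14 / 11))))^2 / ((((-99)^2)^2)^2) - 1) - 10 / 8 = -2.25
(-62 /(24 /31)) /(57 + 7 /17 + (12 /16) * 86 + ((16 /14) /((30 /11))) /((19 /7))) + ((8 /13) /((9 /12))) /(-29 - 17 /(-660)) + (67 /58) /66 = -750652188725617 /1125616194858012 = -0.67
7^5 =16807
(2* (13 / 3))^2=676 / 9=75.11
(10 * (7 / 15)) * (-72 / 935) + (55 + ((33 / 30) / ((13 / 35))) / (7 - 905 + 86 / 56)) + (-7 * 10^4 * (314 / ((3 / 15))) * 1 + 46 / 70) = -234715354398049298 / 2135718585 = -109899944.71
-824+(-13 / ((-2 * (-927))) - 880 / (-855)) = -3221135 / 3914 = -822.98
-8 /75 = -0.11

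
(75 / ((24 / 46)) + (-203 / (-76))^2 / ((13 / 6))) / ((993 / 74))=204261349 / 18640596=10.96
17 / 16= 1.06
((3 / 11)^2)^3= 729 / 1771561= 0.00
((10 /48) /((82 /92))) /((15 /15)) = 115 /492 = 0.23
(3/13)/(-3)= -1/13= -0.08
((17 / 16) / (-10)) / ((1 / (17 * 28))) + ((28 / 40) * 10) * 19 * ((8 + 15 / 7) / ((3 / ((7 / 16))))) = 35077 / 240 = 146.15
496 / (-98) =-5.06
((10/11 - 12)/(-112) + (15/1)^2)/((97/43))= 5962423/59752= 99.79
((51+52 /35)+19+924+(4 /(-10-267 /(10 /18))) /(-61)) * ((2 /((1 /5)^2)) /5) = 10427027372 /1047431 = 9954.86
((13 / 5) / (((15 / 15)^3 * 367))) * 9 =117 / 1835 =0.06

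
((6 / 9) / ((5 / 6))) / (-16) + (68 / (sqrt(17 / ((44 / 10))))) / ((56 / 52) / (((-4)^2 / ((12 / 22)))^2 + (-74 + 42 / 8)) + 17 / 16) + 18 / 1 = 359 / 20 + 23712832 * sqrt(1870) / 31533925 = 50.47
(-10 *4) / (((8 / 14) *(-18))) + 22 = 233 / 9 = 25.89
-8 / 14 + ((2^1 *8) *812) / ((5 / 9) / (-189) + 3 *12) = 154450820 / 428617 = 360.35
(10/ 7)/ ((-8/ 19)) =-95/ 28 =-3.39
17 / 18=0.94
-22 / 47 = -0.47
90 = 90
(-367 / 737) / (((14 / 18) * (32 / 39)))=-128817 / 165088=-0.78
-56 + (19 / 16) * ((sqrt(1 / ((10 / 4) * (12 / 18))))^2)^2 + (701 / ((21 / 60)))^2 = 78623070779 / 19600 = 4011381.16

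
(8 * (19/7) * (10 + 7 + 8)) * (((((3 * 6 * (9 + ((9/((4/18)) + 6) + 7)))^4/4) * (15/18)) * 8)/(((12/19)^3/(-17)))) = -5476440948486328125/56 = -97793588365827287.95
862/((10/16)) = 6896/5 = 1379.20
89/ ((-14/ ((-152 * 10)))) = 9662.86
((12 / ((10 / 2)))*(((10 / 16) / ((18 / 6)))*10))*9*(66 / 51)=990 / 17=58.24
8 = 8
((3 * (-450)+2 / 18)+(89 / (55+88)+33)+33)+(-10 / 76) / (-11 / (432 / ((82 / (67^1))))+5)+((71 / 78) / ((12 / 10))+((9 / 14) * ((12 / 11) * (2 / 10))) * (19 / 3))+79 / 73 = -23012699244489887 / 17970753740940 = -1280.56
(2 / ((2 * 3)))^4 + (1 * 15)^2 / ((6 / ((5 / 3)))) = 10127 / 162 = 62.51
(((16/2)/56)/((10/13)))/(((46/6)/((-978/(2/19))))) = -362349/1610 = -225.06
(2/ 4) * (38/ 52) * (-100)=-475/ 13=-36.54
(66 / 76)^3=35937 / 54872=0.65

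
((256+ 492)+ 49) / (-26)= -797 / 26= -30.65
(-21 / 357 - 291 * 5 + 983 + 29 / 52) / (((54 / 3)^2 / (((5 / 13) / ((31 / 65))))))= -10420175 / 8878896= -1.17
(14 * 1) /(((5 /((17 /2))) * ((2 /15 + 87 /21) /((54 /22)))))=67473 /4939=13.66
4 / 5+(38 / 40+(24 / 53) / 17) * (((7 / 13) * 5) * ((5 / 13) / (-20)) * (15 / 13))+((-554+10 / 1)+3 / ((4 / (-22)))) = -88643197147 / 158359760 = -559.76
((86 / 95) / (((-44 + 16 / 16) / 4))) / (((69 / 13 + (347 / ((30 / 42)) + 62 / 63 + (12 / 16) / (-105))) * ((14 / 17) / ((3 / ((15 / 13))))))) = -413712 / 765732965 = -0.00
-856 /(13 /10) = -8560 /13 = -658.46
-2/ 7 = -0.29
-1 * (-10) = 10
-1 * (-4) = 4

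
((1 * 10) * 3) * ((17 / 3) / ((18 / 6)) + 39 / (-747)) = 13720 / 249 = 55.10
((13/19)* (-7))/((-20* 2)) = 91/760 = 0.12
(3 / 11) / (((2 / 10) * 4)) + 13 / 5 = 2.94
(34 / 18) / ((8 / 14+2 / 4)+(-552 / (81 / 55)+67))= -714 / 115949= -0.01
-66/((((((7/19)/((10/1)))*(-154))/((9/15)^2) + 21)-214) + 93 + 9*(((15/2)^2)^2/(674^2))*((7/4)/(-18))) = 656250743808/1151086955885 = 0.57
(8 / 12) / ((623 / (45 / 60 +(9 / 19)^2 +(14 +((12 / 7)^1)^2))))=1267463 / 66121482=0.02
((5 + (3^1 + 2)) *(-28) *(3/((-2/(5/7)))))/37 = 300/37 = 8.11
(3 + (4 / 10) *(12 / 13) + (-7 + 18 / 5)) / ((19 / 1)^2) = -0.00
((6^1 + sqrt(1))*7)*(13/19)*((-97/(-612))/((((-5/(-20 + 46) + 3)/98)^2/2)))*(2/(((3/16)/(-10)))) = -64184475496960/46474209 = -1381077.31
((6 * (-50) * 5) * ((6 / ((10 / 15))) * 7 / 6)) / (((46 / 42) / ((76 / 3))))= -8379000 / 23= -364304.35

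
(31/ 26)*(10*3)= 465/ 13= 35.77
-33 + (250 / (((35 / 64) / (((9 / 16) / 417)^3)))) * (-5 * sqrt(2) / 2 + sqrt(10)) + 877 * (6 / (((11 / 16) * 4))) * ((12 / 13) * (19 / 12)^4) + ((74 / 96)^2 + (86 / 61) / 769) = -3375 * sqrt(2) / 1203157312 + 675 * sqrt(10) / 601578656 + 171060814571707 / 15455202048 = 11068.17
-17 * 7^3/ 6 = -5831/ 6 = -971.83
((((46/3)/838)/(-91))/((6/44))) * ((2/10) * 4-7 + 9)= -1012/245115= -0.00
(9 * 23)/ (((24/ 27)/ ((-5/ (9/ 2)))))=-1035/ 4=-258.75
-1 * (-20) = 20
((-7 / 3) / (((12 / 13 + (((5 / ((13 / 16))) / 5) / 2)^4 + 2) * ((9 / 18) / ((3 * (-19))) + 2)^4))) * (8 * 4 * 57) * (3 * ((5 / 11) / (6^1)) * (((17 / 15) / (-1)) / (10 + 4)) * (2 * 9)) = 29.24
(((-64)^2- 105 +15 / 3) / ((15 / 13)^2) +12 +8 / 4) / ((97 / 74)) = 5578564 / 2425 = 2300.44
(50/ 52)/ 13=25/ 338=0.07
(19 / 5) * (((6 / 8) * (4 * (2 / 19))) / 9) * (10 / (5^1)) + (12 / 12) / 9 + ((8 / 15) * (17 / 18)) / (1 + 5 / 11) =391 / 540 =0.72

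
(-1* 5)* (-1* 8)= 40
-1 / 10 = -0.10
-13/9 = -1.44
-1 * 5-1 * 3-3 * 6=-26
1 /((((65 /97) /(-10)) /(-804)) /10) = 1559760 /13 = 119981.54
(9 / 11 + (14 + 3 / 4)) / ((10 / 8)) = 137 / 11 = 12.45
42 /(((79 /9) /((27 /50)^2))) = 137781 /98750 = 1.40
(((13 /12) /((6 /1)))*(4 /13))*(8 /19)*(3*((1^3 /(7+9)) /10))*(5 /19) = 1 /8664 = 0.00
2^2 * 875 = 3500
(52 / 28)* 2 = 26 / 7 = 3.71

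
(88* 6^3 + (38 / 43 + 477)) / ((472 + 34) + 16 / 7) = 38.34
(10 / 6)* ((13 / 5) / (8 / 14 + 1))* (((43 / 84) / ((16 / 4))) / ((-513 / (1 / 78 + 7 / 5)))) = -0.00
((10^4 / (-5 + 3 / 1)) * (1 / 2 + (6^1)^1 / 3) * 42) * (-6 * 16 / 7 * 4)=28800000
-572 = -572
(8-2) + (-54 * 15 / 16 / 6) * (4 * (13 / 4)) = -1659 / 16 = -103.69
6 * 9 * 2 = 108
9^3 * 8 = 5832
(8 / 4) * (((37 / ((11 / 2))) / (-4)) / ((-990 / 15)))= 37 / 726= 0.05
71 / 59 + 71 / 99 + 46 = 279904 / 5841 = 47.92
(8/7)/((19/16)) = 0.96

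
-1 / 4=-0.25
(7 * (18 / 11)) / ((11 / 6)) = 756 / 121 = 6.25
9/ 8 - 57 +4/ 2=-53.88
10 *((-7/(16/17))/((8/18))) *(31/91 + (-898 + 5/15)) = 31233675/208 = 150161.90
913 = 913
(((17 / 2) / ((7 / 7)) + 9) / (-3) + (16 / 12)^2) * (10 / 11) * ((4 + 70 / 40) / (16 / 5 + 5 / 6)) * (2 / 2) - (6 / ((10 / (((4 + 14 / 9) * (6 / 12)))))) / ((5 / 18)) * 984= -47191319 / 7986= -5909.26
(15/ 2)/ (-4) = -15/ 8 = -1.88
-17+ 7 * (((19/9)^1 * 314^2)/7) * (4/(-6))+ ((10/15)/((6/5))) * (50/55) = -41218027/297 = -138781.24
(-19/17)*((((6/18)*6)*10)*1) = -380/17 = -22.35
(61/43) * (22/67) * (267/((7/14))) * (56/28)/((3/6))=2866512/2881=994.97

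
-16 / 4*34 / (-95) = 1.43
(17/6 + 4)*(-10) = -205/3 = -68.33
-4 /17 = -0.24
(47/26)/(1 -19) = -47/468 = -0.10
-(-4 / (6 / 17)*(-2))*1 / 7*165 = -3740 / 7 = -534.29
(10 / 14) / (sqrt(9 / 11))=5 * sqrt(11) / 21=0.79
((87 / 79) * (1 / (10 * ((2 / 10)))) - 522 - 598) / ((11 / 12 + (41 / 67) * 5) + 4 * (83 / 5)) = -355514730 / 22350127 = -15.91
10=10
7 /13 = 0.54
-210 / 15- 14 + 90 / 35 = -178 / 7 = -25.43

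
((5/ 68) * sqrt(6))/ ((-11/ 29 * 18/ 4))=-145 * sqrt(6)/ 3366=-0.11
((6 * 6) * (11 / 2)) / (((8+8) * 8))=99 / 64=1.55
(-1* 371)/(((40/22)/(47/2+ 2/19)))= -3660657/760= -4816.65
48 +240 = 288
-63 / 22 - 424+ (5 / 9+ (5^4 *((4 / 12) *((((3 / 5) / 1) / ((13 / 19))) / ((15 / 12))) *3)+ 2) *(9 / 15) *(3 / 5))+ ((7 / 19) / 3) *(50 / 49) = -2290410169 / 8558550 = -267.62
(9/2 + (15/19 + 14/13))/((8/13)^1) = 3145/304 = 10.35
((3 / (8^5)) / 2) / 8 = 3 / 524288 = 0.00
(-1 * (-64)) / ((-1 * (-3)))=64 / 3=21.33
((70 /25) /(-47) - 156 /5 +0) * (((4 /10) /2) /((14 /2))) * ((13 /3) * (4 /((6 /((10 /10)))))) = -190996 /74025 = -2.58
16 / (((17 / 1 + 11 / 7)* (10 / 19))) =532 / 325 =1.64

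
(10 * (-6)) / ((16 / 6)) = -45 / 2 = -22.50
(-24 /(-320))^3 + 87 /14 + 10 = 7264189 /448000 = 16.21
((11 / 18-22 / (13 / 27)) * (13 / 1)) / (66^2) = -959 / 7128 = -0.13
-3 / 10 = -0.30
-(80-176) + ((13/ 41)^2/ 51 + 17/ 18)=49867879/ 514386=96.95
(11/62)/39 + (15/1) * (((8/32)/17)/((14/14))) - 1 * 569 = -46760119/82212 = -568.77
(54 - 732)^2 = 459684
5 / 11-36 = -391 / 11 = -35.55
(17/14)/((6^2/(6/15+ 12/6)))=17/210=0.08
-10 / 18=-5 / 9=-0.56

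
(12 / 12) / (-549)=-0.00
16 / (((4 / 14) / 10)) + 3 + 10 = 573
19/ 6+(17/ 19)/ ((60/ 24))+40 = 24809/ 570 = 43.52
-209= -209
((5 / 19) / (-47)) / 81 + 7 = 506326 / 72333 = 7.00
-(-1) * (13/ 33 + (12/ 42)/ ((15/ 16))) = 269/ 385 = 0.70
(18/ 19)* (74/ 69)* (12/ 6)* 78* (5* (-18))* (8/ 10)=-4987008/ 437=-11411.92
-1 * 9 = -9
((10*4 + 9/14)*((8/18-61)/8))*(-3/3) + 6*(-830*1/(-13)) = 9051205/13104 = 690.72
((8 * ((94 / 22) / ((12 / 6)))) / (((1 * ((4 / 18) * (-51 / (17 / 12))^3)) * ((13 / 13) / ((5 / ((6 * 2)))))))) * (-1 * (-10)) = -1175 / 171072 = -0.01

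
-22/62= -11/31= -0.35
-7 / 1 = -7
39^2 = 1521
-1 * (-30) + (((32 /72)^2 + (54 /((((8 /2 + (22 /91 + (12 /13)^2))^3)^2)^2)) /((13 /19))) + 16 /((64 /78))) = 49.70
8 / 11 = 0.73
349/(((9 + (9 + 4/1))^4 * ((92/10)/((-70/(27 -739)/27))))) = 61075/103576758912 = 0.00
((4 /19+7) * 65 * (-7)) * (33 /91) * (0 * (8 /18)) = 0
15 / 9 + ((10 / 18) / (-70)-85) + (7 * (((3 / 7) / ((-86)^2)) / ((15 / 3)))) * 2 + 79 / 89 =-4274116877 / 51836715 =-82.45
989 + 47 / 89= 989.53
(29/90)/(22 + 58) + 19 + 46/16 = 157529/7200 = 21.88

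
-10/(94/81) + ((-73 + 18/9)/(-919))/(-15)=-5586262/647895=-8.62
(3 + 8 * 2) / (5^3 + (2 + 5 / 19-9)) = 361 / 2247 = 0.16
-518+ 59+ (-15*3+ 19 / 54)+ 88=-22445 / 54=-415.65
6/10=3/5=0.60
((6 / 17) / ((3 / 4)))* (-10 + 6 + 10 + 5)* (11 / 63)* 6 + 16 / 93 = 5.60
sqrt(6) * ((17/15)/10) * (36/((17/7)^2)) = 294 * sqrt(6)/425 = 1.69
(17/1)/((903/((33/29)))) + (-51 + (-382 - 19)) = -451.98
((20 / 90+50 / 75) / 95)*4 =32 / 855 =0.04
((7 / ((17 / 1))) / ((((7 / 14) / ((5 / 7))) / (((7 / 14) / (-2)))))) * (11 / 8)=-55 / 272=-0.20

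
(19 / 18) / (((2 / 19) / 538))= 97109 / 18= 5394.94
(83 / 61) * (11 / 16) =913 / 976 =0.94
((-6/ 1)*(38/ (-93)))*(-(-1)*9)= 684/ 31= 22.06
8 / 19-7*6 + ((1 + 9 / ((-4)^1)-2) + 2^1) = -3255 / 76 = -42.83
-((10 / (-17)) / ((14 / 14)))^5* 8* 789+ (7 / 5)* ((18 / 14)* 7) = 457.15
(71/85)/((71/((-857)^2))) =734449/85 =8640.58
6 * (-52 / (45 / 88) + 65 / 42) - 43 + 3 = -67289 / 105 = -640.85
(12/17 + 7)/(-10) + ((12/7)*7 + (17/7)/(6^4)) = 8660669/771120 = 11.23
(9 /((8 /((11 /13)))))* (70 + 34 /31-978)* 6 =-4174929 /806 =-5179.81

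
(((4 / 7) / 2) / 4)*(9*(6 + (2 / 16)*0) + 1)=55 / 14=3.93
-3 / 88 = -0.03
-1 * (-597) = 597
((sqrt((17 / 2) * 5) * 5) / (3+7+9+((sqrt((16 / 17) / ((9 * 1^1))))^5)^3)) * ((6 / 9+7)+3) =-2866017210468490481951047680 * sqrt(10) / 212754455661912448977669178781141201+298602744788649052814864117035772880 * sqrt(170) / 212754455661912448977669178781141201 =18.30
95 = 95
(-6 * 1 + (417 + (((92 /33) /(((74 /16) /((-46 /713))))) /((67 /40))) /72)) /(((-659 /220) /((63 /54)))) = -656650366610 /4102122771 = -160.08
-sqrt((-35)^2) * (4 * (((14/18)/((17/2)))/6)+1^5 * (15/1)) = -241955/459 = -527.14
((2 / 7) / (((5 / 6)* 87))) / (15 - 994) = -4 / 993685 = -0.00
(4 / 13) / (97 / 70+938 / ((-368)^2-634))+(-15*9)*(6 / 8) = -6903266205 / 68329508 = -101.03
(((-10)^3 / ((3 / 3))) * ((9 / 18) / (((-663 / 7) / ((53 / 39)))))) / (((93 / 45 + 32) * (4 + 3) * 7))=132500 / 30830163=0.00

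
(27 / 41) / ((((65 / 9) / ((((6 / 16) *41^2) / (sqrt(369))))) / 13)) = 243 *sqrt(41) / 40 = 38.90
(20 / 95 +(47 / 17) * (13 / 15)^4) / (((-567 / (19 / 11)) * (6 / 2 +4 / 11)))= -28947473 / 18055051875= -0.00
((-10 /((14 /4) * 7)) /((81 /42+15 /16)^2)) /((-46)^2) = -1280 /54508689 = -0.00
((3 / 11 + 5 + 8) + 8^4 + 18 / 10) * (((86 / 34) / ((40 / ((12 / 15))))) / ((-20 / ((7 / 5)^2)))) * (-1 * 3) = 1429234989 / 23375000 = 61.14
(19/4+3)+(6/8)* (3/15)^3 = 1939/250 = 7.76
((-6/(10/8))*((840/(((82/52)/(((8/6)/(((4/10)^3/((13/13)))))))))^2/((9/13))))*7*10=-301428400000000/5043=-59771643862.78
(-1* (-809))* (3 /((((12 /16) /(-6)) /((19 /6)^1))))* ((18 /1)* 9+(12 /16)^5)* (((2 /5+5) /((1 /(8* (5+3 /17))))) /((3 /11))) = -2780869965489 /340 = -8179029310.26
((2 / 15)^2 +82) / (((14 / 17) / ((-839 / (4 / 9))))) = -131604701 / 700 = -188006.72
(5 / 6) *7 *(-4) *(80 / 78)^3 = -4480000 / 177957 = -25.17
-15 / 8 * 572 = -2145 / 2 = -1072.50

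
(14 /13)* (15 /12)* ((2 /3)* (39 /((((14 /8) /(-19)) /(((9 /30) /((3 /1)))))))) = -38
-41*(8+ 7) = -615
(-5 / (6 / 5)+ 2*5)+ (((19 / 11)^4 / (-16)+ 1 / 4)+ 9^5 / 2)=20752758025 / 702768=29530.03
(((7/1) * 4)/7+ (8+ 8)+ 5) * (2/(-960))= -5/96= -0.05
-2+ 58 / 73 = -88 / 73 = -1.21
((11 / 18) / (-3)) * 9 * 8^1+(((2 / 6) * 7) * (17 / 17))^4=1213 / 81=14.98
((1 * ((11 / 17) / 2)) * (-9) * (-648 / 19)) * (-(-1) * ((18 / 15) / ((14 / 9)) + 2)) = 3111372 / 11305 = 275.22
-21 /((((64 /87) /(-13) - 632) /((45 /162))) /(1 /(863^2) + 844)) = 436535766485 /56042377712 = 7.79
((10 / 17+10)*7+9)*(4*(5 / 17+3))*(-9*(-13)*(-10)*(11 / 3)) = -1357836480 / 289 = -4698396.12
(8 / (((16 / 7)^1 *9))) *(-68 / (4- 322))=119 / 1431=0.08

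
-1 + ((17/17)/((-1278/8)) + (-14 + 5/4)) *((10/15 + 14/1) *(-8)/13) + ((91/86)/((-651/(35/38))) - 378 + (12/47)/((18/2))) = -31307415731815/118660743396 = -263.84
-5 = -5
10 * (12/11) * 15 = 1800/11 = 163.64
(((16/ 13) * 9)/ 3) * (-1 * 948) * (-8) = 364032/ 13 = 28002.46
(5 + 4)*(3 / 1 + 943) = 8514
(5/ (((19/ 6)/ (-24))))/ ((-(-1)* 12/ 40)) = -2400/ 19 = -126.32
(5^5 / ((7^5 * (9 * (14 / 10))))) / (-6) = -15625 / 6353046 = -0.00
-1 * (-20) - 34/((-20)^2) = 3983/200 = 19.92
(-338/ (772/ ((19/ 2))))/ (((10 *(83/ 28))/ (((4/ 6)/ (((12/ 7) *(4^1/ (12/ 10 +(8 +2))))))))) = -1101373/ 7208550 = -0.15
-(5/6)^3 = -125/216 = -0.58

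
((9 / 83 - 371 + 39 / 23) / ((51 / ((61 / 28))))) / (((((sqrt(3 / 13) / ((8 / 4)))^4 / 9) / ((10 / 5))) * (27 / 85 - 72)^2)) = -3529069661000 / 212612864823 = -16.60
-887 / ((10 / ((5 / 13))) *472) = -887 / 12272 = -0.07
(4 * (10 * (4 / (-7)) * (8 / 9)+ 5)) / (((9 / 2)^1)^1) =-40 / 567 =-0.07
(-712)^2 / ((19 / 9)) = 4562496 / 19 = 240131.37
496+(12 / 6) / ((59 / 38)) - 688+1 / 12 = -134965 / 708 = -190.63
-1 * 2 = -2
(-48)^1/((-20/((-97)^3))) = -10952076/5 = -2190415.20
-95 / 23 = -4.13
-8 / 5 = -1.60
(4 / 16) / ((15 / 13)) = 13 / 60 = 0.22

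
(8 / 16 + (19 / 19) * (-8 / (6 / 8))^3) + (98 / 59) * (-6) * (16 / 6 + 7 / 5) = -19970779 / 15930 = -1253.66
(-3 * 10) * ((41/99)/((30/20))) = -820/99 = -8.28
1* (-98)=-98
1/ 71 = 0.01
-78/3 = -26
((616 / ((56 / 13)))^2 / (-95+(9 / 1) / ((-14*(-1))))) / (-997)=286286 / 1317037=0.22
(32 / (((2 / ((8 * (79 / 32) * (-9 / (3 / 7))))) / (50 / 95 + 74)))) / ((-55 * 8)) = 1174572 / 1045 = 1123.99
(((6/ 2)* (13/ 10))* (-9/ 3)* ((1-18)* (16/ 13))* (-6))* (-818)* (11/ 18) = 3671184/ 5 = 734236.80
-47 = -47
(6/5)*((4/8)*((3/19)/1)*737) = 6633/95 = 69.82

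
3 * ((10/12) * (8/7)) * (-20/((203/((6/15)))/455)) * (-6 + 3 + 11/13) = 3200/29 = 110.34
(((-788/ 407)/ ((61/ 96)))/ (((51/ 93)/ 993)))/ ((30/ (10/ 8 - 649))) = 251399589456/ 2110295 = 119130.07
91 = 91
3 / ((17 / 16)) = 48 / 17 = 2.82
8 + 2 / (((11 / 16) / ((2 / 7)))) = 8.83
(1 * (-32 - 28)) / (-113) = 60 / 113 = 0.53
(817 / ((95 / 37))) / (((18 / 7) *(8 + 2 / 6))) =11137 / 750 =14.85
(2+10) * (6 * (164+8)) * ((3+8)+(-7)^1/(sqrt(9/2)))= 136224 -28896 * sqrt(2)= 95358.88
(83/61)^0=1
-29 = -29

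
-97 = -97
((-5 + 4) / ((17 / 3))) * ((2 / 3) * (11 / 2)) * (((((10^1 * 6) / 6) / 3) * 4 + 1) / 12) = -473 / 612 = -0.77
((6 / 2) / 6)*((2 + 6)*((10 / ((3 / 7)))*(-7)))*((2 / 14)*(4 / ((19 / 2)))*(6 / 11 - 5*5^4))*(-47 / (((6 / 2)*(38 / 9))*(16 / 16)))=-1809184160 / 3971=-455599.13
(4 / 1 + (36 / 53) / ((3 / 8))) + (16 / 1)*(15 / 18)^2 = 8072 / 477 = 16.92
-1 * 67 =-67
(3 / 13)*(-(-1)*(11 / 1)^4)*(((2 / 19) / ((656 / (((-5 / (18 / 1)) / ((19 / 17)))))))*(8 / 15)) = -248897 / 3463434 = -0.07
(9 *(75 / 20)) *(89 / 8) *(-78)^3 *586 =-208826311005 / 2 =-104413155502.50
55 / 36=1.53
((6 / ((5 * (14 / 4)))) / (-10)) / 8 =-3 / 700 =-0.00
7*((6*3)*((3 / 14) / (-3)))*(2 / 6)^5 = -1 / 27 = -0.04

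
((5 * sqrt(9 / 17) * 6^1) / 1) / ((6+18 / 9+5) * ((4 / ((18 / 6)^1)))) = 135 * sqrt(17) / 442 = 1.26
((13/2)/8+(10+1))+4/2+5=301/16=18.81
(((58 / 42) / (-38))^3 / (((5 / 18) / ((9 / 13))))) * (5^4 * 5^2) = -228646875 / 122337124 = -1.87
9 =9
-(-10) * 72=720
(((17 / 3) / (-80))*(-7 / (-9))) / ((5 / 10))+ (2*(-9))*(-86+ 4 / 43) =1546.22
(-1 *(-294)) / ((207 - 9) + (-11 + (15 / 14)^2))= 57624 / 36877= 1.56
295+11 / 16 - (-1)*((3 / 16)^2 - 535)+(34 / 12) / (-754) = -69280493 / 289536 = -239.28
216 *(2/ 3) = 144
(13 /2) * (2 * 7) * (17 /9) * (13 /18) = 20111 /162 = 124.14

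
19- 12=7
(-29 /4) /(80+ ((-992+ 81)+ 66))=29 /3060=0.01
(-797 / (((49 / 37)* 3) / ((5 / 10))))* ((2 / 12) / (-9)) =29489 / 15876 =1.86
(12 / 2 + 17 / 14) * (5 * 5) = 2525 / 14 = 180.36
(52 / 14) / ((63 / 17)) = 442 / 441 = 1.00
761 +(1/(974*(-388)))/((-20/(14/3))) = 8627730967/11337360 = 761.00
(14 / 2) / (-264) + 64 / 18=2795 / 792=3.53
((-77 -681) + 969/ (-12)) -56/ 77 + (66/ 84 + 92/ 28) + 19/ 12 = -192613/ 231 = -833.82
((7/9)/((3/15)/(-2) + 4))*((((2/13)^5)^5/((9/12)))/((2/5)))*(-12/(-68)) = 23488102400/42105598558710295046205423748131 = 0.00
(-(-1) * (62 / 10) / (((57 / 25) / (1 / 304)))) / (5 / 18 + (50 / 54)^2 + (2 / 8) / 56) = 527310 / 67178129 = 0.01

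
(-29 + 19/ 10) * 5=-271/ 2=-135.50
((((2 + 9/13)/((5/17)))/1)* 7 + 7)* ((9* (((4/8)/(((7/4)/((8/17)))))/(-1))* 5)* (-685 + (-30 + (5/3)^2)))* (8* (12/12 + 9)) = 5415168000/221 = 24503022.62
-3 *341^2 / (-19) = 348843 / 19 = 18360.16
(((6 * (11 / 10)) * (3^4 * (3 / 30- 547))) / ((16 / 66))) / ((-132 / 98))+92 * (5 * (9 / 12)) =716589213 / 800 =895736.52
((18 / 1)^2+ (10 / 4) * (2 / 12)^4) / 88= 839813 / 228096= 3.68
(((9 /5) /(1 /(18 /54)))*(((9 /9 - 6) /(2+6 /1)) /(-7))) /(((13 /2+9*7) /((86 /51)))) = 43 /33082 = 0.00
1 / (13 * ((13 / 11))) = 11 / 169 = 0.07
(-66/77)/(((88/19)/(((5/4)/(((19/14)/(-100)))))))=375/22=17.05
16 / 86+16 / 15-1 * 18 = -16.75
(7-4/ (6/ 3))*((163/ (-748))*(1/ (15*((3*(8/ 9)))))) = -163/ 5984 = -0.03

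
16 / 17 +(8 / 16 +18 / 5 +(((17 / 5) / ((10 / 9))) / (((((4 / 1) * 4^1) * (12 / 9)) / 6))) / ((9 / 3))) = 5.33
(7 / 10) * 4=14 / 5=2.80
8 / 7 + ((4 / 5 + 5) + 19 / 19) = 278 / 35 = 7.94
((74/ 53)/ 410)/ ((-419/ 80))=-592/ 910487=-0.00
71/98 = 0.72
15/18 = 0.83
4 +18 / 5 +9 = 83 / 5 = 16.60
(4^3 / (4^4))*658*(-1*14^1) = -2303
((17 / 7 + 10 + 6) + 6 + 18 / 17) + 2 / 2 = 26.49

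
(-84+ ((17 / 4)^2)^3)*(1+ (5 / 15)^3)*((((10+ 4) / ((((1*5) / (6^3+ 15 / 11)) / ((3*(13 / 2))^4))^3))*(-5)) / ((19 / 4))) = -1461620906837794144440602319934799217 / 66293596160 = -22047693766833272127028360.00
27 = 27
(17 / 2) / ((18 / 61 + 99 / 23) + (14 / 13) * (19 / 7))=310063 / 274406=1.13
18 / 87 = 6 / 29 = 0.21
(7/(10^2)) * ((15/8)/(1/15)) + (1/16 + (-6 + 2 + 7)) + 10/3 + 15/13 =11879/1248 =9.52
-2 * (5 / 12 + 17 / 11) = -259 / 66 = -3.92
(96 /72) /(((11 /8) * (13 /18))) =1.34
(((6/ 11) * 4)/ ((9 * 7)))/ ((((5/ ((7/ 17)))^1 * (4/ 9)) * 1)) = 6/ 935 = 0.01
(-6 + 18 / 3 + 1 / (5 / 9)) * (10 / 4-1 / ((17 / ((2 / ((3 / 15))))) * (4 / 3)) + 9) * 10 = 3384 / 17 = 199.06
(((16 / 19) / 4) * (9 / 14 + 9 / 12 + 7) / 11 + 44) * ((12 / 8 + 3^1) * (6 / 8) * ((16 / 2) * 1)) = 1744389 / 1463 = 1192.34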